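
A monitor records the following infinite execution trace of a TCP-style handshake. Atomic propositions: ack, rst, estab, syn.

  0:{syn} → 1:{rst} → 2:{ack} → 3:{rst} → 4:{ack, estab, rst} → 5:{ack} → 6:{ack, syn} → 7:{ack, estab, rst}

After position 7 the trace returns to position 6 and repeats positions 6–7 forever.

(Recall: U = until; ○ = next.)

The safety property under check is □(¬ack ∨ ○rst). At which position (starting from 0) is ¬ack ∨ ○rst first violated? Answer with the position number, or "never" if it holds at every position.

4

Check ¬ack ∨ ○rst at each position in order: 0 ✓, 1 ✓, 2 ✓, 3 ✓.
At position 4 the labels are {ack, estab, rst} and the next position 5 has {ack}, so ¬ack ∨ ○rst is false there. This is the first violation.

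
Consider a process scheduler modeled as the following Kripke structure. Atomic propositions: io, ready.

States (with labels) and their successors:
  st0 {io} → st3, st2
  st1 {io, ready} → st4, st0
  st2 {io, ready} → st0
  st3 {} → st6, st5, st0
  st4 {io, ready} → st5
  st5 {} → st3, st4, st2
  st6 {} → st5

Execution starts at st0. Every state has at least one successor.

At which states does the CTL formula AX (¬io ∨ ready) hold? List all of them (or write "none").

States satisfying ¬io ∨ ready: {st1, st2, st3, st4, st5, st6}.
States satisfying AX (¬io ∨ ready): {st0, st4, st5, st6}.

{st0, st4, st5, st6}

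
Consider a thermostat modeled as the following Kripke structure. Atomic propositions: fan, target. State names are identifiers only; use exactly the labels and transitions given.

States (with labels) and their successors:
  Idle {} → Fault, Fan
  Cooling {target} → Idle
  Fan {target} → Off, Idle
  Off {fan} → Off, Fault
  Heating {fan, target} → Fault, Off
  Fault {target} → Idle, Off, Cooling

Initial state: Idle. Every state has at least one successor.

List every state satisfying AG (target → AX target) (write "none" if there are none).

States satisfying target → AX target: {Idle, Off}.
States satisfying AG (target → AX target): ∅.

none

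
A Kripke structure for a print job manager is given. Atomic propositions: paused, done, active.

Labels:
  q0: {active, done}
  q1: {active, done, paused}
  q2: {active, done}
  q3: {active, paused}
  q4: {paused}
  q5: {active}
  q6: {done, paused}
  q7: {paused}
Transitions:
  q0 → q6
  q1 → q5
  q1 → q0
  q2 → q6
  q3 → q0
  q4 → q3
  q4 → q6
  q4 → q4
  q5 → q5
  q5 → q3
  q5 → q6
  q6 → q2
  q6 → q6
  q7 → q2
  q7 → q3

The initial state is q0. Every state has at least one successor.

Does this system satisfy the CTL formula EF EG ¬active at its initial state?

Holds

States satisfying EG ¬active: {q4, q6}.
States satisfying EF EG ¬active: {q0, q1, q2, q3, q4, q5, q6, q7}.
Some path from q0 reaches a state where EG ¬active holds.
q0 ∈ Sat(EF EG ¬active).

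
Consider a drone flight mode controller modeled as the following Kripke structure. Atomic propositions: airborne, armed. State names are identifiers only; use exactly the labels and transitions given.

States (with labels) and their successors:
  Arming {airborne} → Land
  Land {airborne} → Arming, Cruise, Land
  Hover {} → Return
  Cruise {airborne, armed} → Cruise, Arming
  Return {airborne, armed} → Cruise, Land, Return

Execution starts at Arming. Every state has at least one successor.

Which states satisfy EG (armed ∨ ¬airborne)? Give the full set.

{Hover, Cruise, Return}

States satisfying armed ∨ ¬airborne: {Hover, Cruise, Return}.
States satisfying EG (armed ∨ ¬airborne): {Hover, Cruise, Return}.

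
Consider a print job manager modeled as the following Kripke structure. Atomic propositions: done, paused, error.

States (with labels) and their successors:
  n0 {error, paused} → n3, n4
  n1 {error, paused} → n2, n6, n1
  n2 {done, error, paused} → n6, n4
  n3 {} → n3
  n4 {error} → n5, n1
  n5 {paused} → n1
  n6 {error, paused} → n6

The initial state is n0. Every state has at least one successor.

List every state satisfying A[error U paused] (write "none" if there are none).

States satisfying error: {n0, n1, n2, n4, n6}.
States satisfying paused: {n0, n1, n2, n5, n6}.
States satisfying A[error U paused]: {n0, n1, n2, n4, n5, n6}.

{n0, n1, n2, n4, n5, n6}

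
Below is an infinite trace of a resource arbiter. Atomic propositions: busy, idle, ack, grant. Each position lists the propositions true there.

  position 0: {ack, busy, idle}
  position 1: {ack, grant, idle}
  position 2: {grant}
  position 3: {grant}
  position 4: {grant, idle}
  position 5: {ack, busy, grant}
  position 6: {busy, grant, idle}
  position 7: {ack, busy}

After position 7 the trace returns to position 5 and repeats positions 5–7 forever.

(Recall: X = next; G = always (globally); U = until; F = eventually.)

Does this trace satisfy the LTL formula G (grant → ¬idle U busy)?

grant → ¬idle U busy must hold at every position from 0 onward. It fails at position 1, so G (grant → ¬idle U busy) is false.
Positions where grant holds: 1, 2, 3, 4, 5, 6.
Check ¬idle U busy at each: 1→fails, 2→fails, 3→fails, 4→fails, 5→ok, 6→ok.

No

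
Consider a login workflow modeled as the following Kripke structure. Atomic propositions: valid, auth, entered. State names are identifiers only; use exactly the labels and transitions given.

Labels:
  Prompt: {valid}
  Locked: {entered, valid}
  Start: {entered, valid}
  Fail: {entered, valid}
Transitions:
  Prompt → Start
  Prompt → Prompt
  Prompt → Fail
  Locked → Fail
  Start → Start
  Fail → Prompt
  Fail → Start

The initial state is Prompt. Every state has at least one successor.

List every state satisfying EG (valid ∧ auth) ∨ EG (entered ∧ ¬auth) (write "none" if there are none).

{Locked, Start, Fail}

States satisfying valid ∧ auth: ∅.
States satisfying EG (valid ∧ auth): ∅.
States satisfying entered ∧ ¬auth: {Locked, Start, Fail}.
States satisfying EG (entered ∧ ¬auth): {Locked, Start, Fail}.
States satisfying EG (valid ∧ auth) ∨ EG (entered ∧ ¬auth): {Locked, Start, Fail}.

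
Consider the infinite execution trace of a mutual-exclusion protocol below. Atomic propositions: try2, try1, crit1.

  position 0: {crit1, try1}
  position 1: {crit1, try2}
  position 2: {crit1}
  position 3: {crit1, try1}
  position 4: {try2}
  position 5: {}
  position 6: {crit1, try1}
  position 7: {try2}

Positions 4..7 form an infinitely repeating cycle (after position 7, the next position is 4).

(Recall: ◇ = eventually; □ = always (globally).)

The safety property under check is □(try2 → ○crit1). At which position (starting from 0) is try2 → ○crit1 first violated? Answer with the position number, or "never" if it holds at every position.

4

Check try2 → ○crit1 at each position in order: 0 ✓, 1 ✓, 2 ✓, 3 ✓.
At position 4 the labels are {try2} and the next position 5 has {}, so try2 → ○crit1 is false there. This is the first violation.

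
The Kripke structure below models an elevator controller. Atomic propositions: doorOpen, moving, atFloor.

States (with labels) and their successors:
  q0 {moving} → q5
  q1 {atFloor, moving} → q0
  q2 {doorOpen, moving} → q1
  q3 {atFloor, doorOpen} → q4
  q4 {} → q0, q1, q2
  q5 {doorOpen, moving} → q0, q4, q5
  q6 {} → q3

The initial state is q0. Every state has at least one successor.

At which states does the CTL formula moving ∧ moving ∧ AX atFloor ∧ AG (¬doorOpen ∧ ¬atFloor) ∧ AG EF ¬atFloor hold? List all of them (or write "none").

States satisfying moving ∧ moving: {q0, q1, q2, q5}.
States satisfying atFloor: {q1, q3}.
States satisfying AX atFloor: {q2, q6}.
States satisfying moving ∧ moving ∧ AX atFloor: {q2}.
States satisfying ¬doorOpen ∧ ¬atFloor: {q0, q4, q6}.
States satisfying AG (¬doorOpen ∧ ¬atFloor): ∅.
States satisfying EF ¬atFloor: {q0, q1, q2, q3, q4, q5, q6}.
States satisfying AG EF ¬atFloor: {q0, q1, q2, q3, q4, q5, q6}.
States satisfying AG (¬doorOpen ∧ ¬atFloor) ∧ AG EF ¬atFloor: ∅.
States satisfying moving ∧ moving ∧ AX atFloor ∧ AG (¬doorOpen ∧ ¬atFloor) ∧ AG EF ¬atFloor: ∅.

none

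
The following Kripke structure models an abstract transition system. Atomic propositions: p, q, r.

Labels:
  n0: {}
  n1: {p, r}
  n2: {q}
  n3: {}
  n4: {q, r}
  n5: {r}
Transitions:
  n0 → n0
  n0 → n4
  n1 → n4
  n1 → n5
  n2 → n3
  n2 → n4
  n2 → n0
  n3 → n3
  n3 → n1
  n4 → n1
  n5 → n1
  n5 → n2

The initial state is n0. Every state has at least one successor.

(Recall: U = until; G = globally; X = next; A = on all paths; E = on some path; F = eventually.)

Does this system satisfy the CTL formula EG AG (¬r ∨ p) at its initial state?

Violated

States satisfying AG (¬r ∨ p): ∅.
States satisfying EG AG (¬r ∨ p): ∅.
No suitable path/successor from n0 witnesses the formula.
n0 ∉ Sat(EG AG (¬r ∨ p)).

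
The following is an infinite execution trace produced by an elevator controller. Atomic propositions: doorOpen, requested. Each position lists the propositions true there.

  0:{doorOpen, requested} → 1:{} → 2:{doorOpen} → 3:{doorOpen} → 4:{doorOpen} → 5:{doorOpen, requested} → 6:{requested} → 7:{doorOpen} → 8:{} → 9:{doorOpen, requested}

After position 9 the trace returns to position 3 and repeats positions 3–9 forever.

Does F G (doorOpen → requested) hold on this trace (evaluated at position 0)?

Violated

G (doorOpen → requested) is false at every position 0..9, so it never becomes true and F G (doorOpen → requested) fails.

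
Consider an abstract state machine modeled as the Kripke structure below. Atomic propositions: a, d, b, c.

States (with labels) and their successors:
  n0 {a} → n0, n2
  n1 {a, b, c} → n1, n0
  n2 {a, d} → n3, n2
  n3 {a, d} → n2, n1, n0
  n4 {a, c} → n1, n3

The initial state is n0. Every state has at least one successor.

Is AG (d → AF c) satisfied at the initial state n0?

States satisfying d → AF c: {n0, n1, n4}.
States satisfying AG (d → AF c): ∅.
n2 is reachable from n0 and violates d → AF c, so AG fails at n0.
n0 ∉ Sat(AG (d → AF c)).

Violated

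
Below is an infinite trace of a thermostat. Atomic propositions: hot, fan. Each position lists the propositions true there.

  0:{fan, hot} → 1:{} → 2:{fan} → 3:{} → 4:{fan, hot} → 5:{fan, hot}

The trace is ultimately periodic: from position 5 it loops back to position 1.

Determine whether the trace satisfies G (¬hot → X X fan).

¬hot → X X fan must hold at every position from 0 onward. It fails at position 1, so G (¬hot → X X fan) is false.
Positions where ¬hot holds: 1, 2, 3.
Check X X fan at each: 1→fails, 2→ok, 3→ok.

No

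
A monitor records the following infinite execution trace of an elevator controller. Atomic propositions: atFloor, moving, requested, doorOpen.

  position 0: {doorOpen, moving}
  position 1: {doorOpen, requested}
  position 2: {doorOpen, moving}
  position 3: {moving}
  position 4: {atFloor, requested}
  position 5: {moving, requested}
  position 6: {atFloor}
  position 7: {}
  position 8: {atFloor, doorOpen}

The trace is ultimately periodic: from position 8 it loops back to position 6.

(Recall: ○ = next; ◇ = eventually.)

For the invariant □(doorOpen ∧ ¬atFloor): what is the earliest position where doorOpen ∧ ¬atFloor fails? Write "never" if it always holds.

3

Check doorOpen ∧ ¬atFloor at each position in order: 0 ✓, 1 ✓, 2 ✓.
At position 3 the labels are {moving}, so doorOpen ∧ ¬atFloor is false there. This is the first violation.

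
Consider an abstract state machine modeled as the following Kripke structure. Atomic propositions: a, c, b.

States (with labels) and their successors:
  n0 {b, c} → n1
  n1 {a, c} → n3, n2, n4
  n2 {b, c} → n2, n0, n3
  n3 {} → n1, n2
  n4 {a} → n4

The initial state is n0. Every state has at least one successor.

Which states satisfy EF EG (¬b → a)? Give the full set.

States satisfying EG (¬b → a): {n0, n1, n2, n4}.
States satisfying EF EG (¬b → a): {n0, n1, n2, n3, n4}.

{n0, n1, n2, n3, n4}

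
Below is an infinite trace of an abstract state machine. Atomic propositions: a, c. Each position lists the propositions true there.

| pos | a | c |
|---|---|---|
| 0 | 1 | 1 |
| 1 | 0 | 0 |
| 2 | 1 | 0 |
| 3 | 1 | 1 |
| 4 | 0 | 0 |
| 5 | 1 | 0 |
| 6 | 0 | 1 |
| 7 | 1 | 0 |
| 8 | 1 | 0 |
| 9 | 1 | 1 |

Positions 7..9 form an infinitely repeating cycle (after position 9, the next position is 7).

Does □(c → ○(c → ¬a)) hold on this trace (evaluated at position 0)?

c → ○(c → ¬a) holds at every position 0..9, and those are all positions ever visited, so □(c → ○(c → ¬a)) holds.
Positions where c holds: 0, 3, 6, 9.
Check ○(c → ¬a) at each: 0→ok, 3→ok, 6→ok, 9→ok.

Satisfied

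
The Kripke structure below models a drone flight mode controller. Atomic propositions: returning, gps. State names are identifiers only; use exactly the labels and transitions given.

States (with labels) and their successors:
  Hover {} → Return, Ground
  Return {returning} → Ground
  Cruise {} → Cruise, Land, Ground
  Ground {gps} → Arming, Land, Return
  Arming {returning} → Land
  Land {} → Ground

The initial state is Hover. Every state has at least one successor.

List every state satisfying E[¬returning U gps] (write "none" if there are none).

States satisfying ¬returning: {Hover, Cruise, Ground, Land}.
States satisfying gps: {Ground}.
States satisfying E[¬returning U gps]: {Hover, Cruise, Ground, Land}.

{Hover, Cruise, Ground, Land}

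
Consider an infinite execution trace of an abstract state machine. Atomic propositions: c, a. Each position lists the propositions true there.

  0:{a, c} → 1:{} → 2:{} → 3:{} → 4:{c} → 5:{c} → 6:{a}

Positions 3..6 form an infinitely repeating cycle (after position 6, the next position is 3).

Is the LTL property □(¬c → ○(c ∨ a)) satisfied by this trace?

Does not hold

¬c → ○(c ∨ a) must hold at every position from 0 onward. It fails at position 1, so □(¬c → ○(c ∨ a)) is false.
Positions where ¬c holds: 1, 2, 3, 6.
Check ○(c ∨ a) at each: 1→fails, 2→fails, 3→ok, 6→fails.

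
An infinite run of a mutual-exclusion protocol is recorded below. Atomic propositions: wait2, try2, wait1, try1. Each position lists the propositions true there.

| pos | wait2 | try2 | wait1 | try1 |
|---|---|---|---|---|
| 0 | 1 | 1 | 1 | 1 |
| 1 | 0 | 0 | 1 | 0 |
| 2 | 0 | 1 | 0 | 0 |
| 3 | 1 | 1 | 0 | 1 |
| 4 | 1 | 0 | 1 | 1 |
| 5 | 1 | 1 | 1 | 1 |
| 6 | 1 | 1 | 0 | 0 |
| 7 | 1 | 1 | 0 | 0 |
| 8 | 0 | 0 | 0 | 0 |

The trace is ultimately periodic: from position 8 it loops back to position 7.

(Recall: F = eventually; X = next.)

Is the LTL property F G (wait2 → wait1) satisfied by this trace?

G (wait2 → wait1) is false at every position 0..8, so it never becomes true and F G (wait2 → wait1) fails.

Violated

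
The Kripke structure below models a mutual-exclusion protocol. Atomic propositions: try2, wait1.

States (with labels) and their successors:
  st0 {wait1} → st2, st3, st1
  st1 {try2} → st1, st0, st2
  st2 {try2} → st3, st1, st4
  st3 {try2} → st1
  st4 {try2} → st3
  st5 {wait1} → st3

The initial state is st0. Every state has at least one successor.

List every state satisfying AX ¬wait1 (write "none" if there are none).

States satisfying ¬wait1: {st1, st2, st3, st4}.
States satisfying AX ¬wait1: {st0, st2, st3, st4, st5}.

{st0, st2, st3, st4, st5}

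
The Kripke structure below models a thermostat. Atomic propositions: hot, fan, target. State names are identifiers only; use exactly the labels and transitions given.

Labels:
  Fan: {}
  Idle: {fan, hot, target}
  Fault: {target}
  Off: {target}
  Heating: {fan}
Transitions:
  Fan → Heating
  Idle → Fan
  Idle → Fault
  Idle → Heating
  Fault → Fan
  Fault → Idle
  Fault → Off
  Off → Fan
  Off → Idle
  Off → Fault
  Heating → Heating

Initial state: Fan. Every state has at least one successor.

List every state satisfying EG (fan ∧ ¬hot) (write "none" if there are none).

{Heating}

States satisfying fan ∧ ¬hot: {Heating}.
States satisfying EG (fan ∧ ¬hot): {Heating}.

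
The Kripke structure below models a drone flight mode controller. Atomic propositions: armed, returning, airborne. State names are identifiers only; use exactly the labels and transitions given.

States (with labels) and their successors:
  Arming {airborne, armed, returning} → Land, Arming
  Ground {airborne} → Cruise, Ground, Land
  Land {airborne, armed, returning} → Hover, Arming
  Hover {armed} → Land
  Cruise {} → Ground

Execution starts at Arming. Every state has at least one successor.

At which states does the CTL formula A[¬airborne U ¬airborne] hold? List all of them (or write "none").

{Hover, Cruise}

States satisfying ¬airborne: {Hover, Cruise}.
States satisfying A[¬airborne U ¬airborne]: {Hover, Cruise}.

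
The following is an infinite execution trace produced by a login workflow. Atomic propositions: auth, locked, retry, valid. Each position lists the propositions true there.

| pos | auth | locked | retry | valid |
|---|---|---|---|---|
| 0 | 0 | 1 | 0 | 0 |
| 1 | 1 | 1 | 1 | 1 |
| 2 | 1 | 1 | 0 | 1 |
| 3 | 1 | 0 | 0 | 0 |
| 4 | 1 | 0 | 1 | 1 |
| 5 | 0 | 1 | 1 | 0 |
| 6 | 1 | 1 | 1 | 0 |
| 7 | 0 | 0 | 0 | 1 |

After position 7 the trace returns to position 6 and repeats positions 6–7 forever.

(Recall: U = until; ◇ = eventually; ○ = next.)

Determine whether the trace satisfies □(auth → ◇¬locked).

Yes

auth → ◇¬locked holds at every position 0..7, and those are all positions ever visited, so □(auth → ◇¬locked) holds.
Positions where auth holds: 1, 2, 3, 4, 6.
Check ◇¬locked at each: 1→ok, 2→ok, 3→ok, 4→ok, 6→ok.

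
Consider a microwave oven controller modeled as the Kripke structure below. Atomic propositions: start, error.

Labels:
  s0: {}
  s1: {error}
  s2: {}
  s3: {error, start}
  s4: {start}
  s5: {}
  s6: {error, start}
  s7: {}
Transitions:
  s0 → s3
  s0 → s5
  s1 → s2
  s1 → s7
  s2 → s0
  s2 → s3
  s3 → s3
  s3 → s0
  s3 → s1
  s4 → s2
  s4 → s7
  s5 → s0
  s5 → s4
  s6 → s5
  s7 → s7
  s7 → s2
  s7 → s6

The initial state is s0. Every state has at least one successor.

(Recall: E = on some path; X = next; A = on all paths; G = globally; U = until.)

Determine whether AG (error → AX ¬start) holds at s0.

No

States satisfying error → AX ¬start: {s0, s1, s2, s4, s5, s6, s7}.
States satisfying AG (error → AX ¬start): ∅.
s3 is reachable from s0 and violates error → AX ¬start, so AG fails at s0.
s0 ∉ Sat(AG (error → AX ¬start)).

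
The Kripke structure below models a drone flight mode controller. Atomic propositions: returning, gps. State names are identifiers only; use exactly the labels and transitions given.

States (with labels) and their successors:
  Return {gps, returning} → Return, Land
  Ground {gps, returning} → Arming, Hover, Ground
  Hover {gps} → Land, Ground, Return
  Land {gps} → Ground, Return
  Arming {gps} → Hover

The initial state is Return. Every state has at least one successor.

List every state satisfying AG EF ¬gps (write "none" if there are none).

none

States satisfying EF ¬gps: ∅.
States satisfying AG EF ¬gps: ∅.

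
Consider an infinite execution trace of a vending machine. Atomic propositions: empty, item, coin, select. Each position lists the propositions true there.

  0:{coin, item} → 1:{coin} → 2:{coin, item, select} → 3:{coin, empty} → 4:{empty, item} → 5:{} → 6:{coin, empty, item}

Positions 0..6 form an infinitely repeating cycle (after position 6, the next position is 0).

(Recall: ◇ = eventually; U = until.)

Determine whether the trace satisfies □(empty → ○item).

Does not hold

empty → ○item must hold at every position from 0 onward. It fails at position 4, so □(empty → ○item) is false.
Positions where empty holds: 3, 4, 6.
Check ○item at each: 3→ok, 4→fails, 6→ok.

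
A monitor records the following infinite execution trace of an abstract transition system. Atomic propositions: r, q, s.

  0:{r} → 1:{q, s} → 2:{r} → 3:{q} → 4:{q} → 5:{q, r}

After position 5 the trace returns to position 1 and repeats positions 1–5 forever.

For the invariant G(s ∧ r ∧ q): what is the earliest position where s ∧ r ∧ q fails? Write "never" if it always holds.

0

At position 0 the labels are {r}, so s ∧ r ∧ q is false there. This is the first violation.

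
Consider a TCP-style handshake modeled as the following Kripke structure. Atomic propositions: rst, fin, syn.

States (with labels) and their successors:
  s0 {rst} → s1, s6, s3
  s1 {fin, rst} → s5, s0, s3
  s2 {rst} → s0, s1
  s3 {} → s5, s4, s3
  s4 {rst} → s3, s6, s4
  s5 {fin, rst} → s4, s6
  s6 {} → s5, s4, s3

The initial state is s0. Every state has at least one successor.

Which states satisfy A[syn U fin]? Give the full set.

{s1, s5}

States satisfying syn: ∅.
States satisfying fin: {s1, s5}.
States satisfying A[syn U fin]: {s1, s5}.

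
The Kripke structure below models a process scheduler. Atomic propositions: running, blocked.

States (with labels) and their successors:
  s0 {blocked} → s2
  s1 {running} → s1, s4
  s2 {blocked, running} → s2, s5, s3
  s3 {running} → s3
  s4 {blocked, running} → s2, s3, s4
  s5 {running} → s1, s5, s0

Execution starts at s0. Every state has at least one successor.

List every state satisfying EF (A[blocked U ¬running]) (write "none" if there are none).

States satisfying A[blocked U ¬running]: {s0}.
States satisfying EF (A[blocked U ¬running]): {s0, s1, s2, s4, s5}.

{s0, s1, s2, s4, s5}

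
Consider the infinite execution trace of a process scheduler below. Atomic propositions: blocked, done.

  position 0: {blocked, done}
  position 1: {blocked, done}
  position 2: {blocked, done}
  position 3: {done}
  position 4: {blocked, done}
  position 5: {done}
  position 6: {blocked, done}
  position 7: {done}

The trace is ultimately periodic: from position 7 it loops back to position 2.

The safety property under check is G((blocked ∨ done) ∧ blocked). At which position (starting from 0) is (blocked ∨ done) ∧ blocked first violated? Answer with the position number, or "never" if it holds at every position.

Check (blocked ∨ done) ∧ blocked at each position in order: 0 ✓, 1 ✓, 2 ✓.
At position 3 the labels are {done}, so (blocked ∨ done) ∧ blocked is false there. This is the first violation.

3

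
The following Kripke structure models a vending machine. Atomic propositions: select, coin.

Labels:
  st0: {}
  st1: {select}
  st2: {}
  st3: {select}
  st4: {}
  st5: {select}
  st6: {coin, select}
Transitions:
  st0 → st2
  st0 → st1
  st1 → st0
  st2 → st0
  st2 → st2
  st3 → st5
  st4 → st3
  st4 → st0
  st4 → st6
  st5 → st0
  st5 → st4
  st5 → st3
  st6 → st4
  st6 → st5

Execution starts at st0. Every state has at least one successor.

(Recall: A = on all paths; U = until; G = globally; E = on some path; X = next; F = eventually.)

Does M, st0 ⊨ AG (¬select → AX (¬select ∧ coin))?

Violated

States satisfying ¬select → AX (¬select ∧ coin): {st1, st3, st5, st6}.
States satisfying AG (¬select → AX (¬select ∧ coin)): ∅.
st0 is reachable from st0 and violates ¬select → AX (¬select ∧ coin), so AG fails at st0.
st0 ∉ Sat(AG (¬select → AX (¬select ∧ coin))).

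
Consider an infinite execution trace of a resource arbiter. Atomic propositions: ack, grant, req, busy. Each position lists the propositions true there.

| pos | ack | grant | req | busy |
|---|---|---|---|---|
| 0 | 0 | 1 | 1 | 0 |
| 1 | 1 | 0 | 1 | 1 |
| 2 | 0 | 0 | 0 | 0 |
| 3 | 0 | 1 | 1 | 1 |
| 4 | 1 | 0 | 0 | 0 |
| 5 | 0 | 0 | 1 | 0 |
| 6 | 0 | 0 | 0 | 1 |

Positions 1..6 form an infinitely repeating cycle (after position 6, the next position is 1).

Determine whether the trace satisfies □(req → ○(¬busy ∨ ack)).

Violated

req → ○(¬busy ∨ ack) must hold at every position from 0 onward. It fails at position 5, so □(req → ○(¬busy ∨ ack)) is false.
Positions where req holds: 0, 1, 3, 5.
Check ○(¬busy ∨ ack) at each: 0→ok, 1→ok, 3→ok, 5→fails.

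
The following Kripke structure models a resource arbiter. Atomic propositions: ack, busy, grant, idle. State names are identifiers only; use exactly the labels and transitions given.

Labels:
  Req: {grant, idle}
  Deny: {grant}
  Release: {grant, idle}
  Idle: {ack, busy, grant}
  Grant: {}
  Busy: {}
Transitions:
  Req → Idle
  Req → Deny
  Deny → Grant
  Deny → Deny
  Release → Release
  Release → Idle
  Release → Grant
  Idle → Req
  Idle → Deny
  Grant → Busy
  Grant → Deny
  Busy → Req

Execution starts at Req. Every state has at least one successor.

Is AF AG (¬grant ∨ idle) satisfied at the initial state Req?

States satisfying AG (¬grant ∨ idle): ∅.
States satisfying AF AG (¬grant ∨ idle): ∅.
There is a path from Req along which AG (¬grant ∨ idle) never holds.
Req ∉ Sat(AF AG (¬grant ∨ idle)).

Does not hold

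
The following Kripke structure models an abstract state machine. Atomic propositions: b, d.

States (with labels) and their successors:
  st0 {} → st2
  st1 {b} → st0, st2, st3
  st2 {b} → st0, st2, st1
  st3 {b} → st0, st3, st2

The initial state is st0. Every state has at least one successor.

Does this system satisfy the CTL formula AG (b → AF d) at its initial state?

Violated

States satisfying b → AF d: {st0}.
States satisfying AG (b → AF d): ∅.
st1 is reachable from st0 and violates b → AF d, so AG fails at st0.
st0 ∉ Sat(AG (b → AF d)).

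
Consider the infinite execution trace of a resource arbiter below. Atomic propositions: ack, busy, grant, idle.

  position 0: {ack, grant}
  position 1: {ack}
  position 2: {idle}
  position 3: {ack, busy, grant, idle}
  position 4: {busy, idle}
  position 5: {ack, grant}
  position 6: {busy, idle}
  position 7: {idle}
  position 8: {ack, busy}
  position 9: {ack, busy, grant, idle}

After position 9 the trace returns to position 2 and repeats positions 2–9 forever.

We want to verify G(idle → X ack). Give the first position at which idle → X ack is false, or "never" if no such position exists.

Check idle → X ack at each position in order: 0 ✓, 1 ✓, 2 ✓.
At position 3 the labels are {ack, busy, grant, idle} and the next position 4 has {busy, idle}, so idle → X ack is false there. This is the first violation.

3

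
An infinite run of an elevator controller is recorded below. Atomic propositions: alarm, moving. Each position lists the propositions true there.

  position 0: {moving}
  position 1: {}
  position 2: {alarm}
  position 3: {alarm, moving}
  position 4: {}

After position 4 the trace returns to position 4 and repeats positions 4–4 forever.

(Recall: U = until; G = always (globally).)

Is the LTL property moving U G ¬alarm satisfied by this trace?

Walking from position 0: at position 1, G ¬alarm has not yet held and moving fails, so moving U G ¬alarm is false.

No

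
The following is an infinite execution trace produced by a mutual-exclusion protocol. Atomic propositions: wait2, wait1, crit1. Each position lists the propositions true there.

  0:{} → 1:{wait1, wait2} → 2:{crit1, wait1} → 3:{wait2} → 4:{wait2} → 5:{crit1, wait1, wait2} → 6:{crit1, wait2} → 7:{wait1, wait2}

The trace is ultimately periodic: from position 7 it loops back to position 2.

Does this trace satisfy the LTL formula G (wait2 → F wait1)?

wait2 → F wait1 holds at every position 0..7, and those are all positions ever visited, so G (wait2 → F wait1) holds.
Positions where wait2 holds: 1, 3, 4, 5, 6, 7.
Check F wait1 at each: 1→ok, 3→ok, 4→ok, 5→ok, 6→ok, 7→ok.

Yes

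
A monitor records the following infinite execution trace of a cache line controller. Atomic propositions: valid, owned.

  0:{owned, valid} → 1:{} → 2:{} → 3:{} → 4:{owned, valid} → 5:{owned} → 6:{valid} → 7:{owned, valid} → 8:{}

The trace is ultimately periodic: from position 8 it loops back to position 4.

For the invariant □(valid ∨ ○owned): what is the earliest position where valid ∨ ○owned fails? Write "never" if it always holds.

1

Check valid ∨ ○owned at each position in order: 0 ✓.
At position 1 the labels are {} and the next position 2 has {}, so valid ∨ ○owned is false there. This is the first violation.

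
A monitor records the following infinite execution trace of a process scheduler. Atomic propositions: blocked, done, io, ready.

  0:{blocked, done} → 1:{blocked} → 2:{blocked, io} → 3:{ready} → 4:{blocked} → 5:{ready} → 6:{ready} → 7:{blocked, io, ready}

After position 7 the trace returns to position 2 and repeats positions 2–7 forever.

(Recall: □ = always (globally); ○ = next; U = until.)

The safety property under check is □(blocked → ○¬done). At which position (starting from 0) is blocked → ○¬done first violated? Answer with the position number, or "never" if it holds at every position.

never

blocked → ○¬done holds at every position 0..7, and those are all the positions the trace ever visits, so the invariant □(blocked → ○¬done) is never violated.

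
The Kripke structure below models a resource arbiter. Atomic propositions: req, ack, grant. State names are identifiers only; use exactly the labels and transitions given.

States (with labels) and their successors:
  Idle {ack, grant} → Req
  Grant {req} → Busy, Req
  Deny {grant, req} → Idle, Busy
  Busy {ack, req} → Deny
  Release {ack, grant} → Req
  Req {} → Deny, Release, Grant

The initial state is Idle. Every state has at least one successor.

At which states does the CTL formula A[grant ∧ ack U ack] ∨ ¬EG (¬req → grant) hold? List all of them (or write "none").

States satisfying grant ∧ ack: {Idle, Release}.
States satisfying ack: {Idle, Busy, Release}.
States satisfying A[grant ∧ ack U ack]: {Idle, Busy, Release}.
States satisfying ¬req → grant: {Idle, Grant, Deny, Busy, Release}.
States satisfying EG (¬req → grant): {Grant, Deny, Busy}.
States satisfying ¬EG (¬req → grant): {Idle, Release, Req}.
States satisfying A[grant ∧ ack U ack] ∨ ¬EG (¬req → grant): {Idle, Busy, Release, Req}.

{Idle, Busy, Release, Req}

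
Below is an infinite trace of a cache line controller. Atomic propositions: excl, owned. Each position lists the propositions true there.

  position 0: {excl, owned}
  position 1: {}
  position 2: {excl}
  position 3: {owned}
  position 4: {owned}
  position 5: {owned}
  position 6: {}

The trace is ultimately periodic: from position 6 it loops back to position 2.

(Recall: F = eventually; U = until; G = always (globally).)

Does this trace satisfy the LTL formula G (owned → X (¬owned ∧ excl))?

owned → X (¬owned ∧ excl) must hold at every position from 0 onward. It fails at position 0, so G (owned → X (¬owned ∧ excl)) is false.
Positions where owned holds: 0, 3, 4, 5.
Check X (¬owned ∧ excl) at each: 0→fails, 3→fails, 4→fails, 5→fails.

Does not hold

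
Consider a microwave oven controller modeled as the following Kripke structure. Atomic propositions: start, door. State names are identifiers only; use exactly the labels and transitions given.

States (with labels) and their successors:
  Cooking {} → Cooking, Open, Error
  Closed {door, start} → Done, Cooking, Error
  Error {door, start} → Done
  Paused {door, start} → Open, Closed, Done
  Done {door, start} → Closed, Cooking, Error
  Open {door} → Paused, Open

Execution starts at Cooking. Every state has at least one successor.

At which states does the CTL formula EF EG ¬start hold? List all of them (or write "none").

{Cooking, Closed, Error, Paused, Done, Open}

States satisfying EG ¬start: {Cooking, Open}.
States satisfying EF EG ¬start: {Cooking, Closed, Error, Paused, Done, Open}.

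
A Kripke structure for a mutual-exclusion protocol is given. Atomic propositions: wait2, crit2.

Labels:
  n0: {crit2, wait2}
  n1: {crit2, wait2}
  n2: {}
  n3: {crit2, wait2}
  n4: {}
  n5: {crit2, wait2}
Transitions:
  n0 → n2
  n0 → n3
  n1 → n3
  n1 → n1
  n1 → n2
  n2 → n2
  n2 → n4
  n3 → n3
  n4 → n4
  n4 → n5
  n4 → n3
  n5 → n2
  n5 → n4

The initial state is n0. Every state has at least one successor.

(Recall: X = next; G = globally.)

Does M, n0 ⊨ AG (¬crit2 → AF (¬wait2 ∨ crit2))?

States satisfying ¬crit2 → AF (¬wait2 ∨ crit2): {n0, n1, n2, n3, n4, n5}.
States satisfying AG (¬crit2 → AF (¬wait2 ∨ crit2)): {n0, n1, n2, n3, n4, n5}.
Every state reachable from n0 satisfies ¬crit2 → AF (¬wait2 ∨ crit2).
n0 ∈ Sat(AG (¬crit2 → AF (¬wait2 ∨ crit2))).

Satisfied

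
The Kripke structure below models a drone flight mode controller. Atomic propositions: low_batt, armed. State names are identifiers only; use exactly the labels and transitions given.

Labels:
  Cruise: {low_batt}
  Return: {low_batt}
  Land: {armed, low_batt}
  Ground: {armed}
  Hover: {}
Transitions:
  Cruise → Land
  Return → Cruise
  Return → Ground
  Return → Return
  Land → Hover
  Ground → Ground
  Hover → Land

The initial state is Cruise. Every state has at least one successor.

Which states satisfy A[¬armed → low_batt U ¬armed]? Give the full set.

{Cruise, Return, Land, Hover}

States satisfying ¬armed → low_batt: {Cruise, Return, Land, Ground}.
States satisfying ¬armed: {Cruise, Return, Hover}.
States satisfying A[¬armed → low_batt U ¬armed]: {Cruise, Return, Land, Hover}.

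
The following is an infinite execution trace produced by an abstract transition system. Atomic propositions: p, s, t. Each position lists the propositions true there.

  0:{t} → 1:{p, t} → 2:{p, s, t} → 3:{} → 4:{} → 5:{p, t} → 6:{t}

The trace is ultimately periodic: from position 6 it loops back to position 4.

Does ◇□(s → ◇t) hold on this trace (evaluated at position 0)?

□(s → ◇t) holds at position 0, which is reachable from 0, so ◇□(s → ◇t) holds.

Holds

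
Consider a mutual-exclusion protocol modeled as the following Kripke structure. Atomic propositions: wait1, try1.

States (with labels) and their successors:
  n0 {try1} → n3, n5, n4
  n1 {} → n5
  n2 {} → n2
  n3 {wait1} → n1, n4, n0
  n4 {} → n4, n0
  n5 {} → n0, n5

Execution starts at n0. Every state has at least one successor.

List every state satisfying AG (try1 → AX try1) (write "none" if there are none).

{n2}

States satisfying try1 → AX try1: {n1, n2, n3, n4, n5}.
States satisfying AG (try1 → AX try1): {n2}.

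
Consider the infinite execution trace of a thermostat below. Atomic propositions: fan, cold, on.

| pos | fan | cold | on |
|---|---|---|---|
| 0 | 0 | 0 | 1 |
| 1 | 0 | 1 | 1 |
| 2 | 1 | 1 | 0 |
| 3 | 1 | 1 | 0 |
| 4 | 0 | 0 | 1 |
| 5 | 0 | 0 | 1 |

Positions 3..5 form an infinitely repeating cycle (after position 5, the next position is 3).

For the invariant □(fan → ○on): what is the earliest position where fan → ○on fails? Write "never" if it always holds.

Check fan → ○on at each position in order: 0 ✓, 1 ✓.
At position 2 the labels are {cold, fan} and the next position 3 has {cold, fan}, so fan → ○on is false there. This is the first violation.

2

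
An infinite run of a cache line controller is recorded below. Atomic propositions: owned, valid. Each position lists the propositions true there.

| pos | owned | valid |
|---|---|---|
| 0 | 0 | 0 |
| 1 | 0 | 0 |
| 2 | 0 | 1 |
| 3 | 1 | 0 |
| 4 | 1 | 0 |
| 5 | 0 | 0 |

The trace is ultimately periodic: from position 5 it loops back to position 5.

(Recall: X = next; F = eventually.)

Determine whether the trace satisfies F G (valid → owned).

G (valid → owned) holds at position 3, which is reachable from 0, so F G (valid → owned) holds.

Holds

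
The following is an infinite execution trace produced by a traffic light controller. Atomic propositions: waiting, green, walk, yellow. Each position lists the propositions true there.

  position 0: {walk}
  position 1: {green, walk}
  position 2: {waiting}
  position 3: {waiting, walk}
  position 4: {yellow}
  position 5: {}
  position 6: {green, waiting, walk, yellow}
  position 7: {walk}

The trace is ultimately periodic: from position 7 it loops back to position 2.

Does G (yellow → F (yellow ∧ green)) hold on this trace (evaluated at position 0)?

yellow → F (yellow ∧ green) holds at every position 0..7, and those are all positions ever visited, so G (yellow → F (yellow ∧ green)) holds.
Positions where yellow holds: 4, 6.
Check F (yellow ∧ green) at each: 4→ok, 6→ok.

Yes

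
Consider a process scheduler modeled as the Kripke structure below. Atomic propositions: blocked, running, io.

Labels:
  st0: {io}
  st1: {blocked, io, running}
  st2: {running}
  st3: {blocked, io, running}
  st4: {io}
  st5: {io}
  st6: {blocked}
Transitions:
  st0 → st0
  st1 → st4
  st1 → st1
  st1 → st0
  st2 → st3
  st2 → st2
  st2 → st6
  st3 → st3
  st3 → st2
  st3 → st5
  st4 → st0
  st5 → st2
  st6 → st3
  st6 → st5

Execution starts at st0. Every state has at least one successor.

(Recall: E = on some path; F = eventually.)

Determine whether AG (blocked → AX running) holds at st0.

States satisfying blocked → AX running: {st0, st2, st4, st5}.
States satisfying AG (blocked → AX running): {st0, st4}.
Every state reachable from st0 satisfies blocked → AX running.
st0 ∈ Sat(AG (blocked → AX running)).

Yes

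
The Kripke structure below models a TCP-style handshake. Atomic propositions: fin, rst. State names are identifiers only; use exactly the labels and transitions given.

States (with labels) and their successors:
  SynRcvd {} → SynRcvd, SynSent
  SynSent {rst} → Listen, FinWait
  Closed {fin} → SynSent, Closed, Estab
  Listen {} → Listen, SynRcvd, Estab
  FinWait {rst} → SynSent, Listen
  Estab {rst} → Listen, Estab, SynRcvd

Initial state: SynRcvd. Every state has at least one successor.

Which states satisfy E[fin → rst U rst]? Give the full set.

{SynRcvd, SynSent, Listen, FinWait, Estab}

States satisfying fin → rst: {SynRcvd, SynSent, Listen, FinWait, Estab}.
States satisfying rst: {SynSent, FinWait, Estab}.
States satisfying E[fin → rst U rst]: {SynRcvd, SynSent, Listen, FinWait, Estab}.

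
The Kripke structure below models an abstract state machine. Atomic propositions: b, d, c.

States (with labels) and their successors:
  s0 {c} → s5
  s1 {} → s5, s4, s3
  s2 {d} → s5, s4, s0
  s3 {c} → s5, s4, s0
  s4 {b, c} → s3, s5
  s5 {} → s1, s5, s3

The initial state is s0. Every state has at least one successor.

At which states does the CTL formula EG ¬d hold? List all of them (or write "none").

States satisfying ¬d: {s0, s1, s3, s4, s5}.
States satisfying EG ¬d: {s0, s1, s3, s4, s5}.

{s0, s1, s3, s4, s5}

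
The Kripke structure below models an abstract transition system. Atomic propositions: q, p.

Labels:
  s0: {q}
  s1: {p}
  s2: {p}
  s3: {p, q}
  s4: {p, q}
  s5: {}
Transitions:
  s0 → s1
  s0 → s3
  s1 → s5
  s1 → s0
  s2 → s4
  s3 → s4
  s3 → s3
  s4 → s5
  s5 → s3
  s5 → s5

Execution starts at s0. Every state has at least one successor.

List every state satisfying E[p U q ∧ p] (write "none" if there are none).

States satisfying p: {s1, s2, s3, s4}.
States satisfying q ∧ p: {s3, s4}.
States satisfying E[p U q ∧ p]: {s2, s3, s4}.

{s2, s3, s4}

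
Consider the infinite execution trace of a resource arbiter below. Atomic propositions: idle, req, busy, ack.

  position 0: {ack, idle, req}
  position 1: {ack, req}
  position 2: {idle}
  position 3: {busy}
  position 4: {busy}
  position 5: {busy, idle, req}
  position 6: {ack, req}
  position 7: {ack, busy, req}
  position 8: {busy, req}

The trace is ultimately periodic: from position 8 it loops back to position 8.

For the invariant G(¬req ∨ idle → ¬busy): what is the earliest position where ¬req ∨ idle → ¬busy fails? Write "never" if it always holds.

3

Check ¬req ∨ idle → ¬busy at each position in order: 0 ✓, 1 ✓, 2 ✓.
At position 3 the labels are {busy}, so ¬req ∨ idle → ¬busy is false there. This is the first violation.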